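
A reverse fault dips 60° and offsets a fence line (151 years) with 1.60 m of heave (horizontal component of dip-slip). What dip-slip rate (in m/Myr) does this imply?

dip-slip = heave / cos(dip) = 1.60 m / cos(60°) = 3.200 m
rate = 3.200 m / 151 years = 0.0212 m/yr = 21200 m/Myr

21200 m/Myr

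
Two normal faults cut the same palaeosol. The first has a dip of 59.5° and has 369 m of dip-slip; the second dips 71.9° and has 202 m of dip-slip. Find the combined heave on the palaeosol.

250 m

heave_A = 369 × cos(59.5°) = 187.3 m
heave_B = 202 × cos(71.9°) = 62.76 m
total = 187.3 + 62.76 = 250 m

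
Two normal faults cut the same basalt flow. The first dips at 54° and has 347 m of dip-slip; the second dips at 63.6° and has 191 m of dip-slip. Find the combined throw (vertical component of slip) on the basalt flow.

452 m

throw_A = 347 × sin(54°) = 280.7 m
throw_B = 191 × sin(63.6°) = 171.1 m
total = 280.7 + 171.1 = 452 m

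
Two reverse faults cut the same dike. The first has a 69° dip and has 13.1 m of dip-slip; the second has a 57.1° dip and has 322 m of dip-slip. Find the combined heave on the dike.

heave_A = 13.1 × cos(69°) = 4.695 m
heave_B = 322 × cos(57.1°) = 174.9 m
total = 4.695 + 174.9 = 180 m

180 m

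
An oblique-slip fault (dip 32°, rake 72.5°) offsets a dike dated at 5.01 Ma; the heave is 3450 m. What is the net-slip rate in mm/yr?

dip-slip = heave / cos(dip) = 3450 / cos(32°) = 4068 m
net slip = dip-slip / sin(rake) = 4068 / sin(72.5°) = 4266 m
rate = 4266 m / 5.01 Ma = 0.000851 m/yr = 0.851 mm/yr

0.851 mm/yr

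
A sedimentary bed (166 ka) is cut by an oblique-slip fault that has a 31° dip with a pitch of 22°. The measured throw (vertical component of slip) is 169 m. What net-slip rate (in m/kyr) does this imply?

dip-slip = throw / sin(dip) = 169 / sin(31°) = 328.1 m
net slip = dip-slip / sin(rake) = 328.1 / sin(22°) = 875.9 m
rate = 875.9 m / 166 ka = 0.00528 m/yr = 5.28 m/kyr

5.28 m/kyr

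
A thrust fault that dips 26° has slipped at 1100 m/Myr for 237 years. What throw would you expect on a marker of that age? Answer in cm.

11.4 cm

dip-slip = rate × time = 1100 m/Myr × 237 years = 0.2607 m
throw = dip-slip × sin(dip) = 0.2607 × sin(26°) = 0.114 m = 11.4 cm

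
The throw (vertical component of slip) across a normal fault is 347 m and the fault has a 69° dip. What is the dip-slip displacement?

dip-slip = throw / sin(dip) = 347 / sin(69°) = 372 m

372 m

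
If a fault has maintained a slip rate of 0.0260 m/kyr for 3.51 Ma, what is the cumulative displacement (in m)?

91.3 m

slip = rate × time = 0.0260 m/kyr × 3.51 Ma = 91.3 m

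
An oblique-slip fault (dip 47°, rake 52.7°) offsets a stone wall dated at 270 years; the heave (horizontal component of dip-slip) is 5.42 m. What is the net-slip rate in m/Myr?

37000 m/Myr

dip-slip = heave / cos(dip) = 5.42 / cos(47°) = 7.947 m
net slip = dip-slip / sin(rake) = 7.947 / sin(52.7°) = 9.991 m
rate = 9.991 m / 270 years = 0.0370 m/yr = 37000 m/Myr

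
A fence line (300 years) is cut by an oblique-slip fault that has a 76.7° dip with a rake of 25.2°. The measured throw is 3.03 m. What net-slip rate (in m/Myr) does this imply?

24400 m/Myr

dip-slip = throw / sin(dip) = 3.03 / sin(76.7°) = 3.114 m
net slip = dip-slip / sin(rake) = 3.114 / sin(25.2°) = 7.312 m
rate = 7.312 m / 300 years = 0.0244 m/yr = 24400 m/Myr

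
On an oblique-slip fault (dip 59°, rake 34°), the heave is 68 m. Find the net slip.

236 m

dip-slip = heave / cos(dip) = 68 / cos(59°) = 132 m
net slip = dip-slip / sin(rake) = 132 / sin(34°) = 236 m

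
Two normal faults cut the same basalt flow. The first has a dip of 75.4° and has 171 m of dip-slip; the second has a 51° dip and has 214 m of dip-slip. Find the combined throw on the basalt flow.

332 m

throw_A = 171 × sin(75.4°) = 165.5 m
throw_B = 214 × sin(51°) = 166.3 m
total = 165.5 + 166.3 = 332 m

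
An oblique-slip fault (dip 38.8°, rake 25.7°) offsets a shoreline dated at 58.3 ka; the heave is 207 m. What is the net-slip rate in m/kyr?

10.5 m/kyr

dip-slip = heave / cos(dip) = 207 / cos(38.8°) = 265.6 m
net slip = dip-slip / sin(rake) = 265.6 / sin(25.7°) = 612.5 m
rate = 612.5 m / 58.3 ka = 0.0105 m/yr = 10.5 m/kyr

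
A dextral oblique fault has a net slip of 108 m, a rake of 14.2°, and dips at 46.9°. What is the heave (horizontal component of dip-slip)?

dip-slip = net slip × sin(rake) = 108 m × sin(14.2°) = 26.49 m
heave = dip-slip × cos(dip) = 26.49 × cos(46.9°) = 18.1 m

18.1 m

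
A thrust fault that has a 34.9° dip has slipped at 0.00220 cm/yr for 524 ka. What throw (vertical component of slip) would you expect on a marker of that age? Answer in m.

6.60 m

dip-slip = rate × time = 0.00220 cm/yr × 524 ka = 11.53 m
throw = dip-slip × sin(dip) = 11.53 × sin(34.9°) = 6.60 m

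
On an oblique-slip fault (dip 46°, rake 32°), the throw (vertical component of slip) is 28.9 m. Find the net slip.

75.8 m

dip-slip = throw / sin(dip) = 28.9 / sin(46°) = 40.18 m
net slip = dip-slip / sin(rake) = 40.18 / sin(32°) = 75.8 m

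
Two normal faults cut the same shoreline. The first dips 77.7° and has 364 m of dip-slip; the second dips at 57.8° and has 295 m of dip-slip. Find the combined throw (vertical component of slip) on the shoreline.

605 m

throw_A = 364 × sin(77.7°) = 355.6 m
throw_B = 295 × sin(57.8°) = 249.6 m
total = 355.6 + 249.6 = 605 m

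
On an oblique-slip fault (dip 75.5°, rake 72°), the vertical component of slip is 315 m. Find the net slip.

342 m

dip-slip = throw / sin(dip) = 315 / sin(75.5°) = 325.4 m
net slip = dip-slip / sin(rake) = 325.4 / sin(72°) = 342 m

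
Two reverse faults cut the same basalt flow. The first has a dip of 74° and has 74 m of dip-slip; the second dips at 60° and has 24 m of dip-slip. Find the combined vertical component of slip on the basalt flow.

91.9 m

throw_A = 74 × sin(74°) = 71.13 m
throw_B = 24 × sin(60°) = 20.78 m
total = 71.13 + 20.78 = 91.9 m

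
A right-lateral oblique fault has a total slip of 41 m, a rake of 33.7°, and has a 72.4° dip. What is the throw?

21.7 m

dip-slip = net slip × sin(rake) = 41 m × sin(33.7°) = 22.75 m
throw = dip-slip × sin(dip) = 22.75 × sin(72.4°) = 21.7 m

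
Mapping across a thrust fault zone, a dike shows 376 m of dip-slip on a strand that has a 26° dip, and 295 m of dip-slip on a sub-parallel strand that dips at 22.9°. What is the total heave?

610 m

heave_A = 376 × cos(26°) = 337.9 m
heave_B = 295 × cos(22.9°) = 271.7 m
total = 337.9 + 271.7 = 610 m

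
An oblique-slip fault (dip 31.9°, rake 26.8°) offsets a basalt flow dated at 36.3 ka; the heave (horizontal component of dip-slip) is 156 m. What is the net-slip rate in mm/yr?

11.2 mm/yr

dip-slip = heave / cos(dip) = 156 / cos(31.9°) = 183.8 m
net slip = dip-slip / sin(rake) = 183.8 / sin(26.8°) = 407.5 m
rate = 407.5 m / 36.3 ka = 0.0112 m/yr = 11.2 mm/yr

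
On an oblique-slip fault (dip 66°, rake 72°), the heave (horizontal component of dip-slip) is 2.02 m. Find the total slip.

dip-slip = heave / cos(dip) = 2.02 / cos(66°) = 4.966 m
net slip = dip-slip / sin(rake) = 4.966 / sin(72°) = 5.22 m

5.22 m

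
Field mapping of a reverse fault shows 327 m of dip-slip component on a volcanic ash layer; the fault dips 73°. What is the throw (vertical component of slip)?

313 m

throw = dip-slip × sin(dip) = 327 m × sin(73°) = 313 m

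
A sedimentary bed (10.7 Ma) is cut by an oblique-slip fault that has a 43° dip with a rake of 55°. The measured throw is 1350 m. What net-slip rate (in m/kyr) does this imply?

dip-slip = throw / sin(dip) = 1350 / sin(43°) = 1979 m
net slip = dip-slip / sin(rake) = 1979 / sin(55°) = 2416 m
rate = 2416 m / 10.7 Ma = 0.000226 m/yr = 0.226 m/kyr

0.226 m/kyr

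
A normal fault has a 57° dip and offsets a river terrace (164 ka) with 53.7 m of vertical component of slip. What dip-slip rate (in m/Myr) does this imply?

dip-slip = throw / sin(dip) = 53.7 m / sin(57°) = 64.03 m
rate = 64.03 m / 164 ka = 0.000390 m/yr = 390 m/Myr

390 m/Myr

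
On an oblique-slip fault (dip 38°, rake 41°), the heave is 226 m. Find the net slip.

dip-slip = heave / cos(dip) = 226 / cos(38°) = 286.8 m
net slip = dip-slip / sin(rake) = 286.8 / sin(41°) = 437 m

437 m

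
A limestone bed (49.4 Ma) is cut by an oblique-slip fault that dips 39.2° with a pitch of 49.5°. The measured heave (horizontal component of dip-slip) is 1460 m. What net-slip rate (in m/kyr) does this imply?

dip-slip = heave / cos(dip) = 1460 / cos(39.2°) = 1884 m
net slip = dip-slip / sin(rake) = 1884 / sin(49.5°) = 2478 m
rate = 2478 m / 49.4 Ma = 0.0000502 m/yr = 0.0502 m/kyr

0.0502 m/kyr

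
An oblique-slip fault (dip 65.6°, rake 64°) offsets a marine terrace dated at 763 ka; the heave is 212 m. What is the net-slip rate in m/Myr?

748 m/Myr

dip-slip = heave / cos(dip) = 212 / cos(65.6°) = 513.2 m
net slip = dip-slip / sin(rake) = 513.2 / sin(64°) = 571 m
rate = 571 m / 763 ka = 0.000748 m/yr = 748 m/Myr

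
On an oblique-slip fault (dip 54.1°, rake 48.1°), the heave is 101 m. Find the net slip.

231 m

dip-slip = heave / cos(dip) = 101 / cos(54.1°) = 172.2 m
net slip = dip-slip / sin(rake) = 172.2 / sin(48.1°) = 231 m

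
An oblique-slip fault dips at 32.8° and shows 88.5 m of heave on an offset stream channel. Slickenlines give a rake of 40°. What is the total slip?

164 m

dip-slip = heave / cos(dip) = 88.5 / cos(32.8°) = 105.3 m
net slip = dip-slip / sin(rake) = 105.3 / sin(40°) = 164 m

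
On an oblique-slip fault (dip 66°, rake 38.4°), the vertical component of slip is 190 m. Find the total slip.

dip-slip = throw / sin(dip) = 190 / sin(66°) = 208 m
net slip = dip-slip / sin(rake) = 208 / sin(38.4°) = 335 m

335 m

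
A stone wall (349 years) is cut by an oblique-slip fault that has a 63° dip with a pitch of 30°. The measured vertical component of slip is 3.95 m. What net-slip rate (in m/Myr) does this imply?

dip-slip = throw / sin(dip) = 3.95 / sin(63°) = 4.433 m
net slip = dip-slip / sin(rake) = 4.433 / sin(30°) = 8.866 m
rate = 8.866 m / 349 years = 0.0254 m/yr = 25400 m/Myr

25400 m/Myr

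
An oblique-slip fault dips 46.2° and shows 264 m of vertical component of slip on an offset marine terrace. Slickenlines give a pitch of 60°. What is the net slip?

422 m

dip-slip = throw / sin(dip) = 264 / sin(46.2°) = 365.8 m
net slip = dip-slip / sin(rake) = 365.8 / sin(60°) = 422 m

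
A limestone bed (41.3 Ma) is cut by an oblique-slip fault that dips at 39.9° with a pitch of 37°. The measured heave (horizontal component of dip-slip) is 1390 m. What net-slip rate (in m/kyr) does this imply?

0.0729 m/kyr

dip-slip = heave / cos(dip) = 1390 / cos(39.9°) = 1812 m
net slip = dip-slip / sin(rake) = 1812 / sin(37°) = 3011 m
rate = 3011 m / 41.3 Ma = 0.0000729 m/yr = 0.0729 m/kyr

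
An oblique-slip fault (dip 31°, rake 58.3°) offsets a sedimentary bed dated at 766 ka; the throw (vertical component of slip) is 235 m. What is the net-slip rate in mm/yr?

0.700 mm/yr

dip-slip = throw / sin(dip) = 235 / sin(31°) = 456.3 m
net slip = dip-slip / sin(rake) = 456.3 / sin(58.3°) = 536.3 m
rate = 536.3 m / 766 ka = 0.000700 m/yr = 0.700 mm/yr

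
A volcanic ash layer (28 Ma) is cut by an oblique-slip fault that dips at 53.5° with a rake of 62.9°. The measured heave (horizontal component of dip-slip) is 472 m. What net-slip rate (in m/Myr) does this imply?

31.8 m/Myr

dip-slip = heave / cos(dip) = 472 / cos(53.5°) = 793.5 m
net slip = dip-slip / sin(rake) = 793.5 / sin(62.9°) = 891.4 m
rate = 891.4 m / 28 Ma = 0.0000318 m/yr = 31.8 m/Myr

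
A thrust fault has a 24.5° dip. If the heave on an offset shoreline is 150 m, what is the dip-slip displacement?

165 m

dip-slip = heave / cos(dip) = 150 / cos(24.5°) = 165 m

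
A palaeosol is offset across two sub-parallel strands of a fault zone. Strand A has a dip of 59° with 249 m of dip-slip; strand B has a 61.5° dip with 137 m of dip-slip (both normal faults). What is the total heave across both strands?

194 m

heave_A = 249 × cos(59°) = 128.2 m
heave_B = 137 × cos(61.5°) = 65.37 m
total = 128.2 + 65.37 = 194 m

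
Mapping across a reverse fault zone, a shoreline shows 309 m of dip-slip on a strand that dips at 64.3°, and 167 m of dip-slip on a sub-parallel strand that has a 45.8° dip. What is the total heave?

heave_A = 309 × cos(64.3°) = 134 m
heave_B = 167 × cos(45.8°) = 116.4 m
total = 134 + 116.4 = 250 m

250 m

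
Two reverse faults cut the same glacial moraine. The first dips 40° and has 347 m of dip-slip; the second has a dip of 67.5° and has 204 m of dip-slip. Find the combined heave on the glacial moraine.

344 m

heave_A = 347 × cos(40°) = 265.8 m
heave_B = 204 × cos(67.5°) = 78.07 m
total = 265.8 + 78.07 = 344 m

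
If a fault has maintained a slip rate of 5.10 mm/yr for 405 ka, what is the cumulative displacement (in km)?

2.07 km

slip = rate × time = 5.10 mm/yr × 405 ka = 2070 m = 2.07 km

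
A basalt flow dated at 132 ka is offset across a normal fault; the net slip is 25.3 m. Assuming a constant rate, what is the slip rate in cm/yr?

rate = 25.3 m / 132 ka = 0.000192 m/yr = 0.0192 cm/yr

0.0192 cm/yr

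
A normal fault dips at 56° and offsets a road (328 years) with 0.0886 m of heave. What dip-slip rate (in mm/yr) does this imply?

dip-slip = heave / cos(dip) = 0.0886 m / cos(56°) = 0.1584 m
rate = 0.1584 m / 328 years = 0.000483 m/yr = 0.483 mm/yr

0.483 mm/yr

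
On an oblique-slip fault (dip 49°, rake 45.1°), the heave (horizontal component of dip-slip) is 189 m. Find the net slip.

407 m

dip-slip = heave / cos(dip) = 189 / cos(49°) = 288.1 m
net slip = dip-slip / sin(rake) = 288.1 / sin(45.1°) = 407 m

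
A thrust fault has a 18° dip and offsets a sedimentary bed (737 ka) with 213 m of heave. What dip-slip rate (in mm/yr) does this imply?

dip-slip = heave / cos(dip) = 213 m / cos(18°) = 224 m
rate = 224 m / 737 ka = 0.000304 m/yr = 0.304 mm/yr

0.304 mm/yr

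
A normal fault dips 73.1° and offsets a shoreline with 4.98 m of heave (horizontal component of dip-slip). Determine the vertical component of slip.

throw = heave × tan(dip) = 4.98 × tan(73.1°) = 16.4 m

16.4 m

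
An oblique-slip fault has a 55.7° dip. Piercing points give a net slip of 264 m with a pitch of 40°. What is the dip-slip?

dip-slip = net slip × sin(rake) = 264 m × sin(40°) = 170 m

170 m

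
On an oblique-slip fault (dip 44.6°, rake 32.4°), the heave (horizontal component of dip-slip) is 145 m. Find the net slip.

dip-slip = heave / cos(dip) = 145 / cos(44.6°) = 203.6 m
net slip = dip-slip / sin(rake) = 203.6 / sin(32.4°) = 380 m

380 m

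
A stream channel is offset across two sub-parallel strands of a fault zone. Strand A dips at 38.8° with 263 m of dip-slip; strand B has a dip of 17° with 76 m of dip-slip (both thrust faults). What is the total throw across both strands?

187 m

throw_A = 263 × sin(38.8°) = 164.8 m
throw_B = 76 × sin(17°) = 22.22 m
total = 164.8 + 22.22 = 187 m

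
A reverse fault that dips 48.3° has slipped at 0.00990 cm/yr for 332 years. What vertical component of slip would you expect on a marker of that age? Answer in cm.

2.45 cm

dip-slip = rate × time = 0.00990 cm/yr × 332 years = 0.03287 m
throw = dip-slip × sin(dip) = 0.03287 × sin(48.3°) = 0.0245 m = 2.45 cm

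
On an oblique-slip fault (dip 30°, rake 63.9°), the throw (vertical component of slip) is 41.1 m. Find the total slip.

91.5 m

dip-slip = throw / sin(dip) = 41.1 / sin(30°) = 82.20 m
net slip = dip-slip / sin(rake) = 82.20 / sin(63.9°) = 91.5 m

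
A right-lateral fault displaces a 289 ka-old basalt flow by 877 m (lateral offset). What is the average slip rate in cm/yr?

rate = 877 m / 289 ka = 0.00303 m/yr = 0.303 cm/yr

0.303 cm/yr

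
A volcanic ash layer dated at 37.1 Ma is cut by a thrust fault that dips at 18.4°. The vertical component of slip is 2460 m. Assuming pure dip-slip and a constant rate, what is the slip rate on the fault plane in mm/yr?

dip-slip = throw / sin(dip) = 2460 m / sin(18.4°) = 7793 m
rate = 7793 m / 37.1 Ma = 0.000210 m/yr = 0.210 mm/yr

0.210 mm/yr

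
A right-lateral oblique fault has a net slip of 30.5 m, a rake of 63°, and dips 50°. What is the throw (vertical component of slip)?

dip-slip = net slip × sin(rake) = 30.5 m × sin(63°) = 27.18 m
throw = dip-slip × sin(dip) = 27.18 × sin(50°) = 20.8 m

20.8 m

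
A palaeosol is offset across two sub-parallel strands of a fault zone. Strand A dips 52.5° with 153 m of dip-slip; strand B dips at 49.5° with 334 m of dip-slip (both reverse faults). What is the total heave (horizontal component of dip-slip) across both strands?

310 m

heave_A = 153 × cos(52.5°) = 93.14 m
heave_B = 334 × cos(49.5°) = 216.9 m
total = 93.14 + 216.9 = 310 m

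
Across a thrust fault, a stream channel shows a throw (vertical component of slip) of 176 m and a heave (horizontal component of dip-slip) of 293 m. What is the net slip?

342 m

net slip = √(throw² + heave²) = √(176² + 293²) = 342 m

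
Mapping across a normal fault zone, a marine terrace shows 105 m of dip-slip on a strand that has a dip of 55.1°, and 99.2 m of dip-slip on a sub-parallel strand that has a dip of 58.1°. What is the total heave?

heave_A = 105 × cos(55.1°) = 60.08 m
heave_B = 99.2 × cos(58.1°) = 52.42 m
total = 60.08 + 52.42 = 112 m

112 m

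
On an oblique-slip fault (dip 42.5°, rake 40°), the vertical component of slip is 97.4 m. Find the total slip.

dip-slip = throw / sin(dip) = 97.4 / sin(42.5°) = 144.2 m
net slip = dip-slip / sin(rake) = 144.2 / sin(40°) = 224 m

224 m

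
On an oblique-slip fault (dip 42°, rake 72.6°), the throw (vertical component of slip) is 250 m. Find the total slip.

dip-slip = throw / sin(dip) = 250 / sin(42°) = 373.6 m
net slip = dip-slip / sin(rake) = 373.6 / sin(72.6°) = 392 m

392 m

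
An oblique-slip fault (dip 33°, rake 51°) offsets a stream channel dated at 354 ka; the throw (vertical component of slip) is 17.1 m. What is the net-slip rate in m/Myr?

114 m/Myr

dip-slip = throw / sin(dip) = 17.1 / sin(33°) = 31.40 m
net slip = dip-slip / sin(rake) = 31.40 / sin(51°) = 40.40 m
rate = 40.40 m / 354 ka = 0.000114 m/yr = 114 m/Myr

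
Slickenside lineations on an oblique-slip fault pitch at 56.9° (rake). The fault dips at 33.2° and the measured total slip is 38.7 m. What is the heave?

dip-slip = net slip × sin(rake) = 38.7 m × sin(56.9°) = 32.42 m
heave = dip-slip × cos(dip) = 32.42 × cos(33.2°) = 27.1 m

27.1 m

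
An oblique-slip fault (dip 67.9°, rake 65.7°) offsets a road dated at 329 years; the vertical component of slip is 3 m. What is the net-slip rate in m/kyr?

dip-slip = throw / sin(dip) = 3 / sin(67.9°) = 3.238 m
net slip = dip-slip / sin(rake) = 3.238 / sin(65.7°) = 3.553 m
rate = 3.553 m / 329 years = 0.0108 m/yr = 10.8 m/kyr

10.8 m/kyr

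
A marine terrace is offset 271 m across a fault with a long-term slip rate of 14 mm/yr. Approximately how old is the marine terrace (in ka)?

age = offset / rate = 271 m / (14 mm/yr) = 19400 yr = 19.4 ka

19.4 ka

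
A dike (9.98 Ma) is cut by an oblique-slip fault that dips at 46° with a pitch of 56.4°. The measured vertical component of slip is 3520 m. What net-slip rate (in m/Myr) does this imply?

dip-slip = throw / sin(dip) = 3520 / sin(46°) = 4893 m
net slip = dip-slip / sin(rake) = 4893 / sin(56.4°) = 5875 m
rate = 5875 m / 9.98 Ma = 0.000589 m/yr = 589 m/Myr

589 m/Myr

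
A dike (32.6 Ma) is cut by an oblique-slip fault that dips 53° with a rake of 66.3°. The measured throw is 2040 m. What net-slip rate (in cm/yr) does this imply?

0.00856 cm/yr

dip-slip = throw / sin(dip) = 2040 / sin(53°) = 2554 m
net slip = dip-slip / sin(rake) = 2554 / sin(66.3°) = 2790 m
rate = 2790 m / 32.6 Ma = 0.0000856 m/yr = 0.00856 cm/yr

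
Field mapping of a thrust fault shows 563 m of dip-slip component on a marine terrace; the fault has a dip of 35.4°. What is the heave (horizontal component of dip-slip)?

heave = dip-slip × cos(dip) = 563 m × cos(35.4°) = 459 m

459 m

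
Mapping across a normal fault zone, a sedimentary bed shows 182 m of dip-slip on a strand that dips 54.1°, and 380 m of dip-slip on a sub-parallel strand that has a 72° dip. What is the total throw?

509 m

throw_A = 182 × sin(54.1°) = 147.4 m
throw_B = 380 × sin(72°) = 361.4 m
total = 147.4 + 361.4 = 509 m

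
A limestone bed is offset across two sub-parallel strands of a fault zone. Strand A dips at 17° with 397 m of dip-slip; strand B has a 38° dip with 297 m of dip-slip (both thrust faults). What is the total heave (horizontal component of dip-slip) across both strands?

heave_A = 397 × cos(17°) = 379.7 m
heave_B = 297 × cos(38°) = 234 m
total = 379.7 + 234 = 614 m

614 m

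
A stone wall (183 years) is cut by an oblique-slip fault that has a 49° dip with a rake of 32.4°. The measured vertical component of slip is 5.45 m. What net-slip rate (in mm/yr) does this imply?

dip-slip = throw / sin(dip) = 5.45 / sin(49°) = 7.221 m
net slip = dip-slip / sin(rake) = 7.221 / sin(32.4°) = 13.48 m
rate = 13.48 m / 183 years = 0.0736 m/yr = 73.6 mm/yr

73.6 mm/yr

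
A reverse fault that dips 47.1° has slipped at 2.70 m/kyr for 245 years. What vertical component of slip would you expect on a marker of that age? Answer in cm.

48.5 cm

dip-slip = rate × time = 2.70 m/kyr × 245 years = 0.6615 m
throw = dip-slip × sin(dip) = 0.6615 × sin(47.1°) = 0.485 m = 48.5 cm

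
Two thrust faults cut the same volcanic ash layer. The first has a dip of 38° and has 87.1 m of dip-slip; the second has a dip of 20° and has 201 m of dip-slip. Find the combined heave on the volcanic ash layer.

258 m

heave_A = 87.1 × cos(38°) = 68.64 m
heave_B = 201 × cos(20°) = 188.9 m
total = 68.64 + 188.9 = 258 m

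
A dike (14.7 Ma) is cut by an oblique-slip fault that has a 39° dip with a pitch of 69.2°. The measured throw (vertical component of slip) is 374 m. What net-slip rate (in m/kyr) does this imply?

0.0432 m/kyr

dip-slip = throw / sin(dip) = 374 / sin(39°) = 594.3 m
net slip = dip-slip / sin(rake) = 594.3 / sin(69.2°) = 635.7 m
rate = 635.7 m / 14.7 Ma = 0.0000432 m/yr = 0.0432 m/kyr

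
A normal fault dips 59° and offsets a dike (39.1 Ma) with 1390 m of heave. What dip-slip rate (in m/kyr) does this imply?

dip-slip = heave / cos(dip) = 1390 m / cos(59°) = 2699 m
rate = 2699 m / 39.1 Ma = 0.0000690 m/yr = 0.0690 m/kyr

0.0690 m/kyr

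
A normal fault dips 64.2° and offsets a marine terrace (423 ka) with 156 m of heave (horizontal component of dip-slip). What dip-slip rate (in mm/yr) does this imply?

dip-slip = heave / cos(dip) = 156 m / cos(64.2°) = 358.4 m
rate = 358.4 m / 423 ka = 0.000847 m/yr = 0.847 mm/yr

0.847 mm/yr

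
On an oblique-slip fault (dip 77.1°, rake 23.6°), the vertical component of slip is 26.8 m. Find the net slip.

dip-slip = throw / sin(dip) = 26.8 / sin(77.1°) = 27.49 m
net slip = dip-slip / sin(rake) = 27.49 / sin(23.6°) = 68.7 m

68.7 m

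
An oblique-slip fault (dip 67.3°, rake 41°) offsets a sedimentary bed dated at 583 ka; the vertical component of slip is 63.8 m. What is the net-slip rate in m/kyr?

0.181 m/kyr

dip-slip = throw / sin(dip) = 63.8 / sin(67.3°) = 69.16 m
net slip = dip-slip / sin(rake) = 69.16 / sin(41°) = 105.4 m
rate = 105.4 m / 583 ka = 0.000181 m/yr = 0.181 m/kyr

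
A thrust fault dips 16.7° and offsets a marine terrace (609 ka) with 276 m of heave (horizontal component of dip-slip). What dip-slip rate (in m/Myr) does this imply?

473 m/Myr

dip-slip = heave / cos(dip) = 276 m / cos(16.7°) = 288.2 m
rate = 288.2 m / 609 ka = 0.000473 m/yr = 473 m/Myr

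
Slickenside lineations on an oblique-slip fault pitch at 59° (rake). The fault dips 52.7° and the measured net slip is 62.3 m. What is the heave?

dip-slip = net slip × sin(rake) = 62.3 m × sin(59°) = 53.40 m
heave = dip-slip × cos(dip) = 53.40 × cos(52.7°) = 32.4 m

32.4 m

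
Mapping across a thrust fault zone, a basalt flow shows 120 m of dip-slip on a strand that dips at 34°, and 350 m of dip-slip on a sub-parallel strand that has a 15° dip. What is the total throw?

158 m

throw_A = 120 × sin(34°) = 67.10 m
throw_B = 350 × sin(15°) = 90.59 m
total = 67.10 + 90.59 = 158 m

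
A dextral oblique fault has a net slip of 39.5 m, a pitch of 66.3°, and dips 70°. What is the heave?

dip-slip = net slip × sin(rake) = 39.5 m × sin(66.3°) = 36.17 m
heave = dip-slip × cos(dip) = 36.17 × cos(70°) = 12.4 m

12.4 m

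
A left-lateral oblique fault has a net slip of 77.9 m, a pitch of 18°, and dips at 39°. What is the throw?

dip-slip = net slip × sin(rake) = 77.9 m × sin(18°) = 24.07 m
throw = dip-slip × sin(dip) = 24.07 × sin(39°) = 15.1 m

15.1 m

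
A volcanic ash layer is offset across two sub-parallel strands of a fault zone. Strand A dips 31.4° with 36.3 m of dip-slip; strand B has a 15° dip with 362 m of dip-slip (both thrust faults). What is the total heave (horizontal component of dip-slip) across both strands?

heave_A = 36.3 × cos(31.4°) = 30.98 m
heave_B = 362 × cos(15°) = 349.7 m
total = 30.98 + 349.7 = 381 m

381 m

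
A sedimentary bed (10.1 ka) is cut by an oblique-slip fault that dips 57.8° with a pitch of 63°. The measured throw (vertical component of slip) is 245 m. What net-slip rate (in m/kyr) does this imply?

dip-slip = throw / sin(dip) = 245 / sin(57.8°) = 289.5 m
net slip = dip-slip / sin(rake) = 289.5 / sin(63°) = 324.9 m
rate = 324.9 m / 10.1 ka = 0.0322 m/yr = 32.2 m/kyr

32.2 m/kyr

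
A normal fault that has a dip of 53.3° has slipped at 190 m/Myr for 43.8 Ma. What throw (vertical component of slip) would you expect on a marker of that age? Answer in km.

6.67 km

dip-slip = rate × time = 190 m/Myr × 43.8 Ma = 8322 m
throw = dip-slip × sin(dip) = 8322 × sin(53.3°) = 6670 m = 6.67 km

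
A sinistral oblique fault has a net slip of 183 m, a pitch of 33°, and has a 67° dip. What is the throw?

dip-slip = net slip × sin(rake) = 183 m × sin(33°) = 99.67 m
throw = dip-slip × sin(dip) = 99.67 × sin(67°) = 91.7 m

91.7 m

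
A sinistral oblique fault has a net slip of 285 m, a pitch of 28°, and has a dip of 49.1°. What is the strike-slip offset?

252 m

strike-slip = net slip × cos(rake) = 285 m × cos(28°) = 252 m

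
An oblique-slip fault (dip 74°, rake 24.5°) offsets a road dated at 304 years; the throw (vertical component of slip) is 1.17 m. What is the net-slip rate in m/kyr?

dip-slip = throw / sin(dip) = 1.17 / sin(74°) = 1.217 m
net slip = dip-slip / sin(rake) = 1.217 / sin(24.5°) = 2.935 m
rate = 2.935 m / 304 years = 0.00965 m/yr = 9.65 m/kyr

9.65 m/kyr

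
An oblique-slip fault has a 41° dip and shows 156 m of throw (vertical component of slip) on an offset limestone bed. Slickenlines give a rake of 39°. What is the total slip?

378 m

dip-slip = throw / sin(dip) = 156 / sin(41°) = 237.8 m
net slip = dip-slip / sin(rake) = 237.8 / sin(39°) = 378 m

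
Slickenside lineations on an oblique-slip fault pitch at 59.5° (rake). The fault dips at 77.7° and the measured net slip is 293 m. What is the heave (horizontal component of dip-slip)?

53.8 m

dip-slip = net slip × sin(rake) = 293 m × sin(59.5°) = 252.5 m
heave = dip-slip × cos(dip) = 252.5 × cos(77.7°) = 53.8 m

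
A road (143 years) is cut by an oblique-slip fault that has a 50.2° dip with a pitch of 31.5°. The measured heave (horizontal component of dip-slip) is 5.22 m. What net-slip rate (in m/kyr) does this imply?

109 m/kyr

dip-slip = heave / cos(dip) = 5.22 / cos(50.2°) = 8.155 m
net slip = dip-slip / sin(rake) = 8.155 / sin(31.5°) = 15.61 m
rate = 15.61 m / 143 years = 0.109 m/yr = 109 m/kyr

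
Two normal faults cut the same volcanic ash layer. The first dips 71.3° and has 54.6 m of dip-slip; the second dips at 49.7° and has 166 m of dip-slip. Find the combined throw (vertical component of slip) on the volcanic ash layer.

178 m

throw_A = 54.6 × sin(71.3°) = 51.72 m
throw_B = 166 × sin(49.7°) = 126.6 m
total = 51.72 + 126.6 = 178 m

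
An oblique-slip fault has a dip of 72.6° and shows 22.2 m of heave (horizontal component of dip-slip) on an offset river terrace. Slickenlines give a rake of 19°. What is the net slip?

228 m

dip-slip = heave / cos(dip) = 22.2 / cos(72.6°) = 74.24 m
net slip = dip-slip / sin(rake) = 74.24 / sin(19°) = 228 m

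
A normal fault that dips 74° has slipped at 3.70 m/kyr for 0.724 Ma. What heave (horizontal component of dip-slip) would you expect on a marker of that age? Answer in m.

dip-slip = rate × time = 3.70 m/kyr × 0.724 Ma = 2679 m
heave = dip-slip × cos(dip) = 2679 × cos(74°) = 738 m

738 m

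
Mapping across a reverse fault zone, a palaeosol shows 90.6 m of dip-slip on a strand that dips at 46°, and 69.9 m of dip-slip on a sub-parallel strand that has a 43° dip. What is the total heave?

heave_A = 90.6 × cos(46°) = 62.94 m
heave_B = 69.9 × cos(43°) = 51.12 m
total = 62.94 + 51.12 = 114 m

114 m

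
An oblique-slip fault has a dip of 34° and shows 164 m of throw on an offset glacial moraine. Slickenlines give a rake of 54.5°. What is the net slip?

360 m

dip-slip = throw / sin(dip) = 164 / sin(34°) = 293.3 m
net slip = dip-slip / sin(rake) = 293.3 / sin(54.5°) = 360 m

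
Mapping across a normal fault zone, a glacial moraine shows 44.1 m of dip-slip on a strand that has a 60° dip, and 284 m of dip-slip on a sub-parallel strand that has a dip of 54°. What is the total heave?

heave_A = 44.1 × cos(60°) = 22.05 m
heave_B = 284 × cos(54°) = 166.9 m
total = 22.05 + 166.9 = 189 m

189 m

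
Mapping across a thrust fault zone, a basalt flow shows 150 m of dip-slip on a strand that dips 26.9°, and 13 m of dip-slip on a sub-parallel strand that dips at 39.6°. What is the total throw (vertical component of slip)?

throw_A = 150 × sin(26.9°) = 67.87 m
throw_B = 13 × sin(39.6°) = 8.287 m
total = 67.87 + 8.287 = 76.2 m

76.2 m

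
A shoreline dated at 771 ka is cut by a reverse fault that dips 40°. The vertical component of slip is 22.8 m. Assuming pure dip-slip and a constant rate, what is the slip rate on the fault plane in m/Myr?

46 m/Myr

dip-slip = throw / sin(dip) = 22.8 m / sin(40°) = 35.47 m
rate = 35.47 m / 771 ka = 0.0000460 m/yr = 46 m/Myr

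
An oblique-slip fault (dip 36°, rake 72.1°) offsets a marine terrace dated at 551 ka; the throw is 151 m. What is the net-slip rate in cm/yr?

0.0490 cm/yr

dip-slip = throw / sin(dip) = 151 / sin(36°) = 256.9 m
net slip = dip-slip / sin(rake) = 256.9 / sin(72.1°) = 270 m
rate = 270 m / 551 ka = 0.000490 m/yr = 0.0490 cm/yr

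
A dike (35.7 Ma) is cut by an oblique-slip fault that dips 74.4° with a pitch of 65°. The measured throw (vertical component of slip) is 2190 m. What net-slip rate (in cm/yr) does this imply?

dip-slip = throw / sin(dip) = 2190 / sin(74.4°) = 2274 m
net slip = dip-slip / sin(rake) = 2274 / sin(65°) = 2509 m
rate = 2509 m / 35.7 Ma = 0.0000703 m/yr = 0.00703 cm/yr

0.00703 cm/yr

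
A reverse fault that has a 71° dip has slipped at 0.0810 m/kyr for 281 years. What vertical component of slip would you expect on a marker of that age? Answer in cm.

2.15 cm

dip-slip = rate × time = 0.0810 m/kyr × 281 years = 0.02276 m
throw = dip-slip × sin(dip) = 0.02276 × sin(71°) = 0.0215 m = 2.15 cm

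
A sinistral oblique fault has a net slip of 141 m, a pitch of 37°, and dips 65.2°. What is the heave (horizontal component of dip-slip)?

35.6 m

dip-slip = net slip × sin(rake) = 141 m × sin(37°) = 84.86 m
heave = dip-slip × cos(dip) = 84.86 × cos(65.2°) = 35.6 m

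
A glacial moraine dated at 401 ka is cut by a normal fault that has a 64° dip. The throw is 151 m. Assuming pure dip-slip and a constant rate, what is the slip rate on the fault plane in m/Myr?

419 m/Myr

dip-slip = throw / sin(dip) = 151 m / sin(64°) = 168 m
rate = 168 m / 401 ka = 0.000419 m/yr = 419 m/Myr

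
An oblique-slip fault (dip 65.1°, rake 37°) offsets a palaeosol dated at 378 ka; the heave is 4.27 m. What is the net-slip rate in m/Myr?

44.6 m/Myr

dip-slip = heave / cos(dip) = 4.27 / cos(65.1°) = 10.14 m
net slip = dip-slip / sin(rake) = 10.14 / sin(37°) = 16.85 m
rate = 16.85 m / 378 ka = 0.0000446 m/yr = 44.6 m/Myr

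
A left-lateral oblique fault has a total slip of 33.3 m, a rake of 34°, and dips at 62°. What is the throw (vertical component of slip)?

16.4 m

dip-slip = net slip × sin(rake) = 33.3 m × sin(34°) = 18.62 m
throw = dip-slip × sin(dip) = 18.62 × sin(62°) = 16.4 m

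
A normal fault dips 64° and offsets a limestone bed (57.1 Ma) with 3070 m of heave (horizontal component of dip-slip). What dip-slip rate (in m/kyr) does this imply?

dip-slip = heave / cos(dip) = 3070 m / cos(64°) = 7003 m
rate = 7003 m / 57.1 Ma = 0.000123 m/yr = 0.123 m/kyr

0.123 m/kyr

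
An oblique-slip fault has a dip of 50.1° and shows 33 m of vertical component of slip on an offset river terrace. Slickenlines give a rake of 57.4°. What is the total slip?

dip-slip = throw / sin(dip) = 33 / sin(50.1°) = 43.02 m
net slip = dip-slip / sin(rake) = 43.02 / sin(57.4°) = 51.1 m

51.1 m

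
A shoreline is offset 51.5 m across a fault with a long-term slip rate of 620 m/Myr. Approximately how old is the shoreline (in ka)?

age = offset / rate = 51.5 m / (620 m/Myr) = 83100 yr = 83.1 ka

83.1 ka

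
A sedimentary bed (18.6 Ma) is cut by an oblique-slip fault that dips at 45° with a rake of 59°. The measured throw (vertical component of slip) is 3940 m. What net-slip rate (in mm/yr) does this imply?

dip-slip = throw / sin(dip) = 3940 / sin(45°) = 5572 m
net slip = dip-slip / sin(rake) = 5572 / sin(59°) = 6500 m
rate = 6500 m / 18.6 Ma = 0.000349 m/yr = 0.349 mm/yr

0.349 mm/yr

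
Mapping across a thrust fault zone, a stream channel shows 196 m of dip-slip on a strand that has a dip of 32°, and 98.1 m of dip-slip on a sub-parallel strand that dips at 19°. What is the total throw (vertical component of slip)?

136 m

throw_A = 196 × sin(32°) = 103.9 m
throw_B = 98.1 × sin(19°) = 31.94 m
total = 103.9 + 31.94 = 136 m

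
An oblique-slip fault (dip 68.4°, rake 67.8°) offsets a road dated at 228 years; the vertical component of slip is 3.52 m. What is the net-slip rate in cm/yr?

dip-slip = throw / sin(dip) = 3.52 / sin(68.4°) = 3.786 m
net slip = dip-slip / sin(rake) = 3.786 / sin(67.8°) = 4.089 m
rate = 4.089 m / 228 years = 0.0179 m/yr = 1.79 cm/yr

1.79 cm/yr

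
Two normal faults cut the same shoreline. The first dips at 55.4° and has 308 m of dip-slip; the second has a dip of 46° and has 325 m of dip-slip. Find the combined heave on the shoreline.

401 m

heave_A = 308 × cos(55.4°) = 174.9 m
heave_B = 325 × cos(46°) = 225.8 m
total = 174.9 + 225.8 = 401 m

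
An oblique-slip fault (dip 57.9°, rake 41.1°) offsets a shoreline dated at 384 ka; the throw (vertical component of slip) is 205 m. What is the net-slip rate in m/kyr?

dip-slip = throw / sin(dip) = 205 / sin(57.9°) = 242 m
net slip = dip-slip / sin(rake) = 242 / sin(41.1°) = 368.1 m
rate = 368.1 m / 384 ka = 0.000959 m/yr = 0.959 m/kyr

0.959 m/kyr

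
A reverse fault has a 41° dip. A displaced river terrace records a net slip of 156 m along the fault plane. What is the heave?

118 m

heave = dip-slip × cos(dip) = 156 m × cos(41°) = 118 m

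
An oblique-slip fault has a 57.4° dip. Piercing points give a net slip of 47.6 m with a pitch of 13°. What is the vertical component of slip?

dip-slip = net slip × sin(rake) = 47.6 m × sin(13°) = 10.71 m
throw = dip-slip × sin(dip) = 10.71 × sin(57.4°) = 9.02 m

9.02 m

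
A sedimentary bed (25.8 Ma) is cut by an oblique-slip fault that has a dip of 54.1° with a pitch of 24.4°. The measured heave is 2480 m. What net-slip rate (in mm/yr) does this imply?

0.397 mm/yr

dip-slip = heave / cos(dip) = 2480 / cos(54.1°) = 4229 m
net slip = dip-slip / sin(rake) = 4229 / sin(24.4°) = 10240 m
rate = 10240 m / 25.8 Ma = 0.000397 m/yr = 0.397 mm/yr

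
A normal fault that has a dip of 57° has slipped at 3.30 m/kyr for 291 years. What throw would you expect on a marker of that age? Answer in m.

dip-slip = rate × time = 3.30 m/kyr × 291 years = 0.9603 m
throw = dip-slip × sin(dip) = 0.9603 × sin(57°) = 0.805 m

0.805 m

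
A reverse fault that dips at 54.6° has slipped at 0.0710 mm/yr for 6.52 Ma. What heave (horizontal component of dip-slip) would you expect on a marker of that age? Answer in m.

dip-slip = rate × time = 0.0710 mm/yr × 6.52 Ma = 462.9 m
heave = dip-slip × cos(dip) = 462.9 × cos(54.6°) = 268 m

268 m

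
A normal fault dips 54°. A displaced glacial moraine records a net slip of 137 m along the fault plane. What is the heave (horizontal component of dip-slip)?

80.5 m

heave = dip-slip × cos(dip) = 137 m × cos(54°) = 80.5 m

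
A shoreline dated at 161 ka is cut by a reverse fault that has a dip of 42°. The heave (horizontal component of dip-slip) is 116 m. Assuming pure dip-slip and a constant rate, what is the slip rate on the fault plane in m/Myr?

970 m/Myr

dip-slip = heave / cos(dip) = 116 m / cos(42°) = 156.1 m
rate = 156.1 m / 161 ka = 0.000970 m/yr = 970 m/Myr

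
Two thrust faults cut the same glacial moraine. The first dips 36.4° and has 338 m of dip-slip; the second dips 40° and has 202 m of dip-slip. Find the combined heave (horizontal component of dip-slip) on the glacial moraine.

427 m

heave_A = 338 × cos(36.4°) = 272.1 m
heave_B = 202 × cos(40°) = 154.7 m
total = 272.1 + 154.7 = 427 m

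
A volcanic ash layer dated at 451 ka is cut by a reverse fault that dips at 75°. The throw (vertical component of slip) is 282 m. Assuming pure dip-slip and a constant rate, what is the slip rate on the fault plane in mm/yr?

0.647 mm/yr

dip-slip = throw / sin(dip) = 282 m / sin(75°) = 291.9 m
rate = 291.9 m / 451 ka = 0.000647 m/yr = 0.647 mm/yr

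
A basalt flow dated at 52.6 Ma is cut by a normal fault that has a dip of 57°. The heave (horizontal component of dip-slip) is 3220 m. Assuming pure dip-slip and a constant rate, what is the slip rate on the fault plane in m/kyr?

0.112 m/kyr

dip-slip = heave / cos(dip) = 3220 m / cos(57°) = 5912 m
rate = 5912 m / 52.6 Ma = 0.000112 m/yr = 0.112 m/kyr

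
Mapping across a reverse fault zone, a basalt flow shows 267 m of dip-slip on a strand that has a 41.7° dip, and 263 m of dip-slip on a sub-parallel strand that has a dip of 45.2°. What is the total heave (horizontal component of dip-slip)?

385 m

heave_A = 267 × cos(41.7°) = 199.4 m
heave_B = 263 × cos(45.2°) = 185.3 m
total = 199.4 + 185.3 = 385 m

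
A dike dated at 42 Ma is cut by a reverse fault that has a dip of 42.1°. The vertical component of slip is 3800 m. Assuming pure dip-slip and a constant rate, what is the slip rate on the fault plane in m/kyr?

dip-slip = throw / sin(dip) = 3800 m / sin(42.1°) = 5668 m
rate = 5668 m / 42 Ma = 0.000135 m/yr = 0.135 m/kyr

0.135 m/kyr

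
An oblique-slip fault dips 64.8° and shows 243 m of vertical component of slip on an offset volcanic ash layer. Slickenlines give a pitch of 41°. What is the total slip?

dip-slip = throw / sin(dip) = 243 / sin(64.8°) = 268.6 m
net slip = dip-slip / sin(rake) = 268.6 / sin(41°) = 409 m

409 m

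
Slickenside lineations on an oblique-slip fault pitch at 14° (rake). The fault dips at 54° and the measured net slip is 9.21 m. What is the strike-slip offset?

8.94 m

strike-slip = net slip × cos(rake) = 9.21 m × cos(14°) = 8.94 m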